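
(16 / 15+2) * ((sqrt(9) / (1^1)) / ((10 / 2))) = 46 / 25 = 1.84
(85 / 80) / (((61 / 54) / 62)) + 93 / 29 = 435333 / 7076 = 61.52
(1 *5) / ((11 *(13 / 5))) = 25 / 143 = 0.17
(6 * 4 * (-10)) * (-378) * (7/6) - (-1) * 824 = 106664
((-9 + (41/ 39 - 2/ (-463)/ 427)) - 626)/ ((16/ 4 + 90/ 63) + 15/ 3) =-4887959446/ 80407821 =-60.79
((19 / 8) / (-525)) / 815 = -19 / 3423000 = -0.00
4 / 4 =1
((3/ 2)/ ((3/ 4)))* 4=8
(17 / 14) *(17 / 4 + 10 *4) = 3009 / 56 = 53.73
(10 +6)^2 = 256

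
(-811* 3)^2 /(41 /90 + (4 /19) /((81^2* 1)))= 7379175792510 /567931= 12993085.06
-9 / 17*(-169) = 1521 / 17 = 89.47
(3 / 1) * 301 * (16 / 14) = 1032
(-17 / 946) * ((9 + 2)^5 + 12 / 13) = -35592475 / 12298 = -2894.17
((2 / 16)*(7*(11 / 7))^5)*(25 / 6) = 4026275 / 48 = 83880.73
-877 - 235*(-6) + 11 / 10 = 5341 / 10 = 534.10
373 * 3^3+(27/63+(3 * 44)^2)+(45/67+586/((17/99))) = 246434973/7973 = 30908.69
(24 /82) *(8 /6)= 0.39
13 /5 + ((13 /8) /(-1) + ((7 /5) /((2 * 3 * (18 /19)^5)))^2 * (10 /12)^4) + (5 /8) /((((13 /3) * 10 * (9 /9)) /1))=11201601574165220561 /10827941730149007360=1.03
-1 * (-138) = 138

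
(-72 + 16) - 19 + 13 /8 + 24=-395 /8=-49.38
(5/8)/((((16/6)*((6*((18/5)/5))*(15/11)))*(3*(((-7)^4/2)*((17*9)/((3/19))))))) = 275/24121867392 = 0.00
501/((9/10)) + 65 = 1865/3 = 621.67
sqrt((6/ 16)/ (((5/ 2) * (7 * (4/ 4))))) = sqrt(105)/ 70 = 0.15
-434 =-434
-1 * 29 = -29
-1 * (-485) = 485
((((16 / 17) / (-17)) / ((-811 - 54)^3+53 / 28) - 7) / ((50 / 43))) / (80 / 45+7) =-14187739317892371 / 20687179884222850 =-0.69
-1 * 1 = -1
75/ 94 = 0.80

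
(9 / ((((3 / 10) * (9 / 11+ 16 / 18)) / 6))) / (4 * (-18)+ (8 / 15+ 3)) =-267300 / 173563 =-1.54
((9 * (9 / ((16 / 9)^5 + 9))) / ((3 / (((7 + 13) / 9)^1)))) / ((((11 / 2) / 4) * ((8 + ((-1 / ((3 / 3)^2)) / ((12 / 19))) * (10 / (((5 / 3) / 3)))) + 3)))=-11337408 / 121661309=-0.09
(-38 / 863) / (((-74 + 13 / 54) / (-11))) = -22572 / 3437329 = -0.01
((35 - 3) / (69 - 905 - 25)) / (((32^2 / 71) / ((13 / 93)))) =-923 / 2562336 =-0.00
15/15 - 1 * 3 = -2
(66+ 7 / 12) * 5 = 3995 / 12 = 332.92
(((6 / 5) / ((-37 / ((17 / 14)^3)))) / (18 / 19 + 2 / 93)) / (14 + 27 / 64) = -26043813 / 6266879255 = -0.00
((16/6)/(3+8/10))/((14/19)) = 20/21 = 0.95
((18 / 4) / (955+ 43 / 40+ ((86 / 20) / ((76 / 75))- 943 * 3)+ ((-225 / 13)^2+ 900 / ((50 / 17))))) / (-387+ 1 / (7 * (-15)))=2167425 / 235450530814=0.00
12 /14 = 6 /7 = 0.86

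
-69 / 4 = -17.25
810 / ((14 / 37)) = 14985 / 7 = 2140.71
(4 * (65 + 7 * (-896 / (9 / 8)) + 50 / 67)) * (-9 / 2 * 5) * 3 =99664410 / 67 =1487528.51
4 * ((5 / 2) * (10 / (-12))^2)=125 / 18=6.94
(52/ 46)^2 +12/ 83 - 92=-3976988/ 43907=-90.58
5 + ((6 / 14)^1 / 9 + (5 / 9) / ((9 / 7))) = 3107 / 567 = 5.48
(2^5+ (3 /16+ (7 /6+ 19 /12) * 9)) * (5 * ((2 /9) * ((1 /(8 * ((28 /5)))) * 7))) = 22775 /2304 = 9.88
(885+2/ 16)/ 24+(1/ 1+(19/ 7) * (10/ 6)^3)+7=694871/ 12096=57.45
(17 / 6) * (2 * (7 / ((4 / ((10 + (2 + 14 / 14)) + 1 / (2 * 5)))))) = 15589 / 120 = 129.91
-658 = -658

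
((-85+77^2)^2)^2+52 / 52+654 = 1166382054257551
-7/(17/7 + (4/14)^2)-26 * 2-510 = -69469/123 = -564.79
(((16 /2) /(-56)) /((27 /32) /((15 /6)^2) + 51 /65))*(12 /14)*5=-26000 /39053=-0.67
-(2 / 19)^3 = -8 / 6859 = -0.00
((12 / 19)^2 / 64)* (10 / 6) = 15 / 1444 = 0.01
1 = 1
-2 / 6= -1 / 3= -0.33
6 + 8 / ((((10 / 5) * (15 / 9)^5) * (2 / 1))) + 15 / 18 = 131041 / 18750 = 6.99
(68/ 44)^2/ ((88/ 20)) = 1445/ 2662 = 0.54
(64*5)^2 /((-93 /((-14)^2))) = -20070400 /93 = -215810.75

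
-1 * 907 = -907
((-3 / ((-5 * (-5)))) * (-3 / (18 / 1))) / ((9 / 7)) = 7 / 450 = 0.02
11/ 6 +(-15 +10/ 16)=-301/ 24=-12.54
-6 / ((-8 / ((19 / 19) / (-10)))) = -3 / 40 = -0.08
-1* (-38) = 38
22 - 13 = 9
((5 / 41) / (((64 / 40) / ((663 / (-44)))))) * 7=-8.04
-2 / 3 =-0.67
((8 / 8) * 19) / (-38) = -1 / 2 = -0.50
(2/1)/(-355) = -2/355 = -0.01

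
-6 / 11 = -0.55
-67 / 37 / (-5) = 67 / 185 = 0.36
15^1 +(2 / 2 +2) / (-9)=44 / 3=14.67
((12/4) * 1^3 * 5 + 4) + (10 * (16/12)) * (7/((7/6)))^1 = 99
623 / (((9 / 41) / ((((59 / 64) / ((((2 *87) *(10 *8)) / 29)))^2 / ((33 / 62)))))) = 2756370673 / 140142182400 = 0.02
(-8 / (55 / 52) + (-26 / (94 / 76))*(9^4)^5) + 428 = -660647541045153509959512 / 2585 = -255569648373366928417.61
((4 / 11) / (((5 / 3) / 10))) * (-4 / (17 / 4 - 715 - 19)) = 128 / 10703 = 0.01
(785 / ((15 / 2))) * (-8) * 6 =-5024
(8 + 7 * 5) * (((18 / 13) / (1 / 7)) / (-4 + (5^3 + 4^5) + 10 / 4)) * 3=1204 / 1105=1.09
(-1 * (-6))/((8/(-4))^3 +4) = -3/2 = -1.50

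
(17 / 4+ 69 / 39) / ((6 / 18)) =939 / 52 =18.06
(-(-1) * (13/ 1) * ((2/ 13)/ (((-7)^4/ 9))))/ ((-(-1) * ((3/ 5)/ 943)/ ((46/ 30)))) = 43378/ 2401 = 18.07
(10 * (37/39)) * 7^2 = 18130/39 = 464.87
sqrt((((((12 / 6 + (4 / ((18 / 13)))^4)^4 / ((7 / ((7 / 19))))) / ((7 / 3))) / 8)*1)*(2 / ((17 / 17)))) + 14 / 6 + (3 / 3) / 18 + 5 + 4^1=205 / 18 + 5815582358*sqrt(399) / 301327047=396.90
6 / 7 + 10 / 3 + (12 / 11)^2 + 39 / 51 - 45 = -1678408 / 43197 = -38.85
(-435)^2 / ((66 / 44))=126150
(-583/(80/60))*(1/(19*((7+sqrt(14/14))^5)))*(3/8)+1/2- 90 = -1783108735/19922944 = -89.50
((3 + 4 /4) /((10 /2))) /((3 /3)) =4 /5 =0.80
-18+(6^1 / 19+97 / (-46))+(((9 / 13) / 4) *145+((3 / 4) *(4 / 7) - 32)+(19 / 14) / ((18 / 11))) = -18209257 / 715806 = -25.44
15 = 15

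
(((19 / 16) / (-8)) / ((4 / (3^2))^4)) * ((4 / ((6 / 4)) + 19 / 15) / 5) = -2451627 / 819200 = -2.99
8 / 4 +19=21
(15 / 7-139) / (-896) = 479 / 3136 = 0.15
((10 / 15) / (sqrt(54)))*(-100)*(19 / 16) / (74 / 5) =-2375*sqrt(6) / 7992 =-0.73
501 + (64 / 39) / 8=19547 / 39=501.21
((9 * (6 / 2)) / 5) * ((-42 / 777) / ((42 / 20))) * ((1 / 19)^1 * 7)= -36 / 703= -0.05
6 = 6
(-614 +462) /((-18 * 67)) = 0.13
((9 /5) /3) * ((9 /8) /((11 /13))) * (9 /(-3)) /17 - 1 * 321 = -2402133 /7480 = -321.14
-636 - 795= -1431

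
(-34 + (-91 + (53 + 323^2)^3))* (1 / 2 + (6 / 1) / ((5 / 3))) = 46629493521264563 / 10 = 4662949352126456.30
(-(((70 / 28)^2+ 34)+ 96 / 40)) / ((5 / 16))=-3412 / 25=-136.48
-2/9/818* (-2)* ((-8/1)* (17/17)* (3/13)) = -16/15951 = -0.00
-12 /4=-3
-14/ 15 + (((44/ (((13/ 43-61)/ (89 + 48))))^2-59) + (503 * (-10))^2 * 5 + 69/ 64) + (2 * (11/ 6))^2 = 13789250909135221/ 108993600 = 126514317.44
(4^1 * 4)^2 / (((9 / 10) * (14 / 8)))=10240 / 63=162.54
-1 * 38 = -38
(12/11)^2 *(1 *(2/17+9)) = 22320/2057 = 10.85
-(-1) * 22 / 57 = 22 / 57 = 0.39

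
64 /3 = 21.33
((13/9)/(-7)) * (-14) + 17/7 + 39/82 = 29927/5166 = 5.79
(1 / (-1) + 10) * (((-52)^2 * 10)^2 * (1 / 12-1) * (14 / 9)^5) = -1081399704985600 / 19683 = -54940796879.83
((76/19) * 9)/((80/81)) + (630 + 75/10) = 13479/20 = 673.95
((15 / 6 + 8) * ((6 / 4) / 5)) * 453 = 28539 / 20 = 1426.95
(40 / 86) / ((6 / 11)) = 110 / 129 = 0.85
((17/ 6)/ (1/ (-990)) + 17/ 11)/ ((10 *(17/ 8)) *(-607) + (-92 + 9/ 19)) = 2343688/ 10859871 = 0.22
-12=-12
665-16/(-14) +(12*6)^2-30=40741/7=5820.14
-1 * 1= -1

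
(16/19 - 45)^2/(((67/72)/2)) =101364624/24187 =4190.87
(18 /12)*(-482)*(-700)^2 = -354270000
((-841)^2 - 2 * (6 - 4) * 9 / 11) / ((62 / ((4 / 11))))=15560110 / 3751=4148.26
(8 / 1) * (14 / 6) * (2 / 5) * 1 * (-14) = -104.53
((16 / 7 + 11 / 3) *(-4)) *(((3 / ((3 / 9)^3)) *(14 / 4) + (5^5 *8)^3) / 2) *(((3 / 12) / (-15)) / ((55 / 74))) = 5781250000104895 / 1386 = 4171176046251.73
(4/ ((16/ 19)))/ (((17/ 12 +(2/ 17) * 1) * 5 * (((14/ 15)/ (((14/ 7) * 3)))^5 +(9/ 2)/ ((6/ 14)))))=71523101250/ 1212913886807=0.06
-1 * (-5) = 5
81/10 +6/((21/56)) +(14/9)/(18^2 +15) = 735431/30510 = 24.10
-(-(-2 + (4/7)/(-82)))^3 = -191102976/23639903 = -8.08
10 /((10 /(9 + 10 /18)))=86 /9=9.56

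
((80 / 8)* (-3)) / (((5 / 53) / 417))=-132606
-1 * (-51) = 51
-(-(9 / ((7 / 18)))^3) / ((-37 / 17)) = -72275976 / 12691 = -5695.06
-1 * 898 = -898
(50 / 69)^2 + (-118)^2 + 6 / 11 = 729269870 / 52371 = 13925.07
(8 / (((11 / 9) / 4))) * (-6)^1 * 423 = -730944 / 11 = -66449.45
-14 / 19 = -0.74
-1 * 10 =-10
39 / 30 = 13 / 10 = 1.30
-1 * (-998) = 998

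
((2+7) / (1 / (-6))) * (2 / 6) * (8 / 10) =-72 / 5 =-14.40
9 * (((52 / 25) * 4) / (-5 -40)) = -1.66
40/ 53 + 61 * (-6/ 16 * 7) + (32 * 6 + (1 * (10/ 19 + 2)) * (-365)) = -7165615/ 8056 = -889.48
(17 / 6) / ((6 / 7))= 119 / 36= 3.31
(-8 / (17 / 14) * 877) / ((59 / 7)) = -687568 / 1003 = -685.51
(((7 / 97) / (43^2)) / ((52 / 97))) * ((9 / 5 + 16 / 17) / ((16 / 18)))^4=135360441392967 / 20557765396480000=0.01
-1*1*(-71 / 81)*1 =71 / 81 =0.88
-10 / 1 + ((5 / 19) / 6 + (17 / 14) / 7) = -27323 / 2793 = -9.78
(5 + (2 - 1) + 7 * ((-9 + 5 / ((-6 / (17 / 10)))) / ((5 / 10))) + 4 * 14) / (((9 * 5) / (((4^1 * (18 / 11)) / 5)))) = -2012 / 825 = -2.44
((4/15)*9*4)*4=192/5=38.40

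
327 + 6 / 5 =1641 / 5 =328.20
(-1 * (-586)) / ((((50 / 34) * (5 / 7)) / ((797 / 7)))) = 7939714 / 125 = 63517.71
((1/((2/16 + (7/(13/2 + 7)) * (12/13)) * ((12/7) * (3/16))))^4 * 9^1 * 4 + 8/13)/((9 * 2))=16826425261897924/11922838273125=1411.28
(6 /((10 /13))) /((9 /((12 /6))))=26 /15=1.73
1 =1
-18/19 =-0.95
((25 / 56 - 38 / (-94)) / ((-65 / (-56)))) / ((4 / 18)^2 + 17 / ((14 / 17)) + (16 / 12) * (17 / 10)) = 2539026 / 79538147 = 0.03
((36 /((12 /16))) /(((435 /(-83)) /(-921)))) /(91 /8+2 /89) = 290279552 /392225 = 740.08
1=1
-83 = -83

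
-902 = -902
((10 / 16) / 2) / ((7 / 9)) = 45 / 112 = 0.40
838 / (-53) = -838 / 53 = -15.81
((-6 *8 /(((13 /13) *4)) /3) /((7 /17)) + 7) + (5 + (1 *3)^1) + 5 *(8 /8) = 72 /7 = 10.29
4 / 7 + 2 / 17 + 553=65889 / 119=553.69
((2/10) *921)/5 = 921/25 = 36.84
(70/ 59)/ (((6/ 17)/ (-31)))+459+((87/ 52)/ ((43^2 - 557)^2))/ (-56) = 305254595221465/ 860378727936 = 354.79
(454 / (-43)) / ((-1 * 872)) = 227 / 18748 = 0.01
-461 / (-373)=461 / 373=1.24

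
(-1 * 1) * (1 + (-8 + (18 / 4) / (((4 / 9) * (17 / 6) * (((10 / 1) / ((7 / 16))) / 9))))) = 5.59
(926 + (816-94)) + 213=1861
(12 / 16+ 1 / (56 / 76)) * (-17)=-1003 / 28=-35.82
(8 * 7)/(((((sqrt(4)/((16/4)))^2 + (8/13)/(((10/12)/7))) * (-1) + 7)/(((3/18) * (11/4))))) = 20020/1233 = 16.24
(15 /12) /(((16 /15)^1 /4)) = 75 /16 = 4.69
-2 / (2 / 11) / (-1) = 11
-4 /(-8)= 1 /2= 0.50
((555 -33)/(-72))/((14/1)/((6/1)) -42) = 0.18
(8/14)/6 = 2/21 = 0.10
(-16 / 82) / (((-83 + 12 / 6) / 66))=176 / 1107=0.16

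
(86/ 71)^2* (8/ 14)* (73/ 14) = 1079816/ 247009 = 4.37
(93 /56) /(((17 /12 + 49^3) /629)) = 175491 /19765270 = 0.01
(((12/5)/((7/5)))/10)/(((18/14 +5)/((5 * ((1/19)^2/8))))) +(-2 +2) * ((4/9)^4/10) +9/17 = 571875/1080112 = 0.53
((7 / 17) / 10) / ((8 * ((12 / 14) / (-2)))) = -49 / 4080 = -0.01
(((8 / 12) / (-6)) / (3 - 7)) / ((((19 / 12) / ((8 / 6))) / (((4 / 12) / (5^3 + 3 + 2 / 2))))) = 4 / 66177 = 0.00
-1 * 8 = -8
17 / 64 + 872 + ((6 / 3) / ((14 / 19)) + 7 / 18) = 3529487 / 4032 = 875.37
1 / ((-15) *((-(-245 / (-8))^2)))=0.00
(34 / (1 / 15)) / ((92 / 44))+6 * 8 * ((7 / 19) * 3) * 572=13367838 / 437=30590.02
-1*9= -9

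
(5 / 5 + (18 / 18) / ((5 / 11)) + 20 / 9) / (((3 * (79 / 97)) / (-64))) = -1514752 / 10665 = -142.03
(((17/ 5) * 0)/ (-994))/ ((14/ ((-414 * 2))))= 0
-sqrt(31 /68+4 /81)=-11 * sqrt(391) /306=-0.71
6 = 6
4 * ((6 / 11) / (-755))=-24 / 8305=-0.00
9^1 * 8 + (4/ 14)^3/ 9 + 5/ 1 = 237707/ 3087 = 77.00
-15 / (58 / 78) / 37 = -585 / 1073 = -0.55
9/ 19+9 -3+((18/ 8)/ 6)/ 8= 6.52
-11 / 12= -0.92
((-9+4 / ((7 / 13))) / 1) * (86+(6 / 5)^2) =-24046 / 175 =-137.41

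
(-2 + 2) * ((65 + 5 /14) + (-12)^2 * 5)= 0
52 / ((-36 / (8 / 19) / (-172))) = 17888 / 171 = 104.61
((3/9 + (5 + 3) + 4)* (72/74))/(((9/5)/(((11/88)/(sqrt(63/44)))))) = 5* sqrt(77)/63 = 0.70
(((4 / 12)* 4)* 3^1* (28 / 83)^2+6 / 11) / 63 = 75830 / 4774077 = 0.02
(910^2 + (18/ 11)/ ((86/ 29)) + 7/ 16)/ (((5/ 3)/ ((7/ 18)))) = 43869478009/ 227040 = 193223.56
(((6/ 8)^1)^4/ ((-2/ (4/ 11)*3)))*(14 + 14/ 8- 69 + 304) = -27081/ 5632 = -4.81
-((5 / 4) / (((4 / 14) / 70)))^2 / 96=-1500625 / 1536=-976.97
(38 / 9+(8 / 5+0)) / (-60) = -131 / 1350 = -0.10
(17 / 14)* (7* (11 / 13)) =187 / 26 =7.19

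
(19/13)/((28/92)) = 437/91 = 4.80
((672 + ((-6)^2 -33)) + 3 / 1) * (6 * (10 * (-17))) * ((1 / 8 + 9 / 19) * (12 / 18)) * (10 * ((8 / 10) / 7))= -5993520 / 19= -315448.42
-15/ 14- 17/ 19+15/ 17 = -4901/ 4522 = -1.08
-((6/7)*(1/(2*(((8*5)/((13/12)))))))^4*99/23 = -2827539/36190945280000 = -0.00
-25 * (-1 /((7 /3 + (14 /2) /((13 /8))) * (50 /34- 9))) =-0.50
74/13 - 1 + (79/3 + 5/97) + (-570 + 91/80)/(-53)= 670636147/16039920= 41.81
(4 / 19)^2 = 16 / 361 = 0.04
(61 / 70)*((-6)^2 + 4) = 34.86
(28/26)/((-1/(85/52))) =-595/338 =-1.76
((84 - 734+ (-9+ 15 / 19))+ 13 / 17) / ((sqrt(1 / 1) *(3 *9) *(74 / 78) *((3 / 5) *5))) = -102245 / 11951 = -8.56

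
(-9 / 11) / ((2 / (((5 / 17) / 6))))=-15 / 748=-0.02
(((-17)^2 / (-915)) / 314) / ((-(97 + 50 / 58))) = 8381 / 815385780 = 0.00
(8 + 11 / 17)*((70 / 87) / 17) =3430 / 8381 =0.41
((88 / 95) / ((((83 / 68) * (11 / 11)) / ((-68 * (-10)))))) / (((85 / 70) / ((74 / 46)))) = 24797696 / 36271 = 683.68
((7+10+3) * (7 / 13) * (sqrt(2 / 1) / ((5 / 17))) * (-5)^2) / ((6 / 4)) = 863.03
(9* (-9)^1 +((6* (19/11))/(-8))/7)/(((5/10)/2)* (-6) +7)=-25005/1694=-14.76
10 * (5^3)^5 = 305175781250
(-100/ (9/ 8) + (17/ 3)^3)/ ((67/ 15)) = 12565/ 603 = 20.84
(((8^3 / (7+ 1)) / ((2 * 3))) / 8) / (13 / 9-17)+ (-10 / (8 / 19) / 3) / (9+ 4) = -3793 / 5460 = -0.69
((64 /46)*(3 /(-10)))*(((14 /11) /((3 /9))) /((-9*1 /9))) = 2016 /1265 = 1.59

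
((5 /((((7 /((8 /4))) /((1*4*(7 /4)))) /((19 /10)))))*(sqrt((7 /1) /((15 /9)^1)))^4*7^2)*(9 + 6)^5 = 12471094125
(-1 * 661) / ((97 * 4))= -661 / 388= -1.70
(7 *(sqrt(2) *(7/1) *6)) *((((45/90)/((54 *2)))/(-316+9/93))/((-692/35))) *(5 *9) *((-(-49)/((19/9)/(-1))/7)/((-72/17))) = 4519025 *sqrt(2)/588609664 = 0.01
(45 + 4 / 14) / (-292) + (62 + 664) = 1483627 / 2044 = 725.84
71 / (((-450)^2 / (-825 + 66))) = -17963 / 67500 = -0.27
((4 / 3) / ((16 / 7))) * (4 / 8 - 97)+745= 688.71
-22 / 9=-2.44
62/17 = 3.65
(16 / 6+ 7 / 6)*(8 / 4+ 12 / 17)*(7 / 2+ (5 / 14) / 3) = 40204 / 1071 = 37.54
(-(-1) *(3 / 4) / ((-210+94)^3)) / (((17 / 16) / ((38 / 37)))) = -57 / 122725448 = -0.00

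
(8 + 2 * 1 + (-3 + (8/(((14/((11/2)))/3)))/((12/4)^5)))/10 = 3991/5670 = 0.70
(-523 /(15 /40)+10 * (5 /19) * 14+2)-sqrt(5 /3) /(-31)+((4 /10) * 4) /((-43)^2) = -714471634 /526965+sqrt(15) /93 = -1355.78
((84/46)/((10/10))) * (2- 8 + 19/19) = -9.13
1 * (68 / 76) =0.89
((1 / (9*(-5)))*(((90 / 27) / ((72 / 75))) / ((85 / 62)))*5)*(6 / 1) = -775 / 459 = -1.69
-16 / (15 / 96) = -512 / 5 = -102.40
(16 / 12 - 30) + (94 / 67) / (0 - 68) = -196049 / 6834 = -28.69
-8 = -8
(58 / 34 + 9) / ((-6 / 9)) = -273 / 17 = -16.06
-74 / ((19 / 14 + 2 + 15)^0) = -74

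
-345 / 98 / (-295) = 69 / 5782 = 0.01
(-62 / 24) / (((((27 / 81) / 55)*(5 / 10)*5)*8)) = -21.31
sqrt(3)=1.73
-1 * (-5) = 5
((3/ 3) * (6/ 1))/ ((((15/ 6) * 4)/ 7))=21/ 5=4.20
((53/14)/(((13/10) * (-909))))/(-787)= 265/65099853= 0.00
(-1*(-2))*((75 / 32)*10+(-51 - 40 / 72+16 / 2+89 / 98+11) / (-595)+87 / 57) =1995558431 / 39884040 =50.03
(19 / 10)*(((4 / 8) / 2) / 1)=19 / 40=0.48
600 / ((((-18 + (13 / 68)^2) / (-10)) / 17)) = 471648000 / 83063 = 5678.20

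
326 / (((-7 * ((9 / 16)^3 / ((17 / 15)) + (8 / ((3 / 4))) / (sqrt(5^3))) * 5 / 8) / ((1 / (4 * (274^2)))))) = 27925295616000 / 634640482663853533-75871134154752 * sqrt(5) / 634640482663853533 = -0.00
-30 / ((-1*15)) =2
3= 3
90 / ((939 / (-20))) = -600 / 313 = -1.92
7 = 7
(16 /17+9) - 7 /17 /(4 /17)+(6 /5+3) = 4213 /340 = 12.39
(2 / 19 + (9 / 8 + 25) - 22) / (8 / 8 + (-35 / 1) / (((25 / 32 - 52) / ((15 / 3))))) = 1053877 / 1100328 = 0.96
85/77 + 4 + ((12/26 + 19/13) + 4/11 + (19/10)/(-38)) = 146959/20020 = 7.34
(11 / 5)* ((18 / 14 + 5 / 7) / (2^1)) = 11 / 5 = 2.20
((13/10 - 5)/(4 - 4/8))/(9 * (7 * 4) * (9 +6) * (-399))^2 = -0.00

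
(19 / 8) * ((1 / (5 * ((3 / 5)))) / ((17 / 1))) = 19 / 408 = 0.05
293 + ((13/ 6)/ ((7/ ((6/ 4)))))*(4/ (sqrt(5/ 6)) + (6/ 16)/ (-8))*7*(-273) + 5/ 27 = 2313965/ 6912- 3549*sqrt(30)/ 5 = -3552.96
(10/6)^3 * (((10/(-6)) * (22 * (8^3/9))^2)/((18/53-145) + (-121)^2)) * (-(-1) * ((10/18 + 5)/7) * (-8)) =76414976000000/14435177589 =5293.66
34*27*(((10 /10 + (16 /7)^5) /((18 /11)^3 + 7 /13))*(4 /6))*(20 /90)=2507067798664 /1430830331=1752.18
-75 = -75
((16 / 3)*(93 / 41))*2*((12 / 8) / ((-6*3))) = -248 / 123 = -2.02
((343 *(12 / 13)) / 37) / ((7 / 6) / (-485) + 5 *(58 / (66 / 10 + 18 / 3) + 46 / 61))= 15343254360 / 48024402673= 0.32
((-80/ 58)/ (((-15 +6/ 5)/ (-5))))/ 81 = -1000/ 162081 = -0.01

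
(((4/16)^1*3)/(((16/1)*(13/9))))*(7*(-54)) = -5103/416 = -12.27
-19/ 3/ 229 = -19/ 687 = -0.03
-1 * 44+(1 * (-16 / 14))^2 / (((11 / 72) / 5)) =-676 / 539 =-1.25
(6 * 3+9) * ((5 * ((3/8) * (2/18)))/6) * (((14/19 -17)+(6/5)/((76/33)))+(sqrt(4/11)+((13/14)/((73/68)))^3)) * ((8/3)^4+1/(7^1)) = -11003512275815153/15333033475872+143765 * sqrt(11)/16632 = -688.97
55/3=18.33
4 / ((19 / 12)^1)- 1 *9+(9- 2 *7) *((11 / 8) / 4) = -4981 / 608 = -8.19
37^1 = 37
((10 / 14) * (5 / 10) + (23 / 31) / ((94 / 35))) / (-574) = -3230 / 2927113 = -0.00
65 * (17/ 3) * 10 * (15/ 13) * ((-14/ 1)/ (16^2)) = -14875/ 64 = -232.42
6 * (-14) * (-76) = 6384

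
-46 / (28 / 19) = -437 / 14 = -31.21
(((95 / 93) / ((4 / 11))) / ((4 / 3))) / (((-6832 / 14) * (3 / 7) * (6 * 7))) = -1045 / 4356864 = -0.00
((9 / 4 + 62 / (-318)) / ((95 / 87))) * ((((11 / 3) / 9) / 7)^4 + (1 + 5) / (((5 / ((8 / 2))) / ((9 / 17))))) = 10446637245494323 / 2184367008807900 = 4.78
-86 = -86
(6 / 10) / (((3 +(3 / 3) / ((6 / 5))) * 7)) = 18 / 805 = 0.02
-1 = -1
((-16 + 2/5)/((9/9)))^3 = -474552/125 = -3796.42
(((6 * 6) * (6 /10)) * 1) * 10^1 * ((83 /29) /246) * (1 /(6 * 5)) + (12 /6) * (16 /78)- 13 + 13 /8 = -10.88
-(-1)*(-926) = -926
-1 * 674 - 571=-1245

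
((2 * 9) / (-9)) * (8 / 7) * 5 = -80 / 7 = -11.43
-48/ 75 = -16/ 25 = -0.64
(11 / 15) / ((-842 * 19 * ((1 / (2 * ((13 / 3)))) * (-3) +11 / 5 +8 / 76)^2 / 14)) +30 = 887224301750 / 29574308223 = 30.00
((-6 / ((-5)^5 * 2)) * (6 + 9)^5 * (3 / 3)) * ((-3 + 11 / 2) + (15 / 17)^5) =6282547515 / 2839714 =2212.39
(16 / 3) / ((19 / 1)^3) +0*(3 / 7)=16 / 20577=0.00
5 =5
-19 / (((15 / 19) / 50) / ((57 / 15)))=-13718 / 3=-4572.67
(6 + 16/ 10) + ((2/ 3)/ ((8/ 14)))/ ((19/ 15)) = 8.52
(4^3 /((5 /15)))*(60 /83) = 11520 /83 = 138.80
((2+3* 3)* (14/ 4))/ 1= 77/ 2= 38.50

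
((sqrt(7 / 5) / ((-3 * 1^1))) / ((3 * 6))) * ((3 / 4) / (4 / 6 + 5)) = -sqrt(35) / 2040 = -0.00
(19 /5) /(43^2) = 19 /9245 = 0.00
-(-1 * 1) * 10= 10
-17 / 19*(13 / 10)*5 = -221 / 38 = -5.82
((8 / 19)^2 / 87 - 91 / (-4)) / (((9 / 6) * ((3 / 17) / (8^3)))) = 12439291136 / 282663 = 44007.50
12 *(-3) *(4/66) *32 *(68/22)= -26112/121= -215.80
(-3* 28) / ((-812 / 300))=900 / 29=31.03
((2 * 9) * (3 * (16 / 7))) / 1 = 864 / 7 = 123.43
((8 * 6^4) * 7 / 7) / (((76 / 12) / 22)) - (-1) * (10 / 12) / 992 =4072882271 / 113088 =36015.16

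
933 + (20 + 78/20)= 9569/10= 956.90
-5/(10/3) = -3/2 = -1.50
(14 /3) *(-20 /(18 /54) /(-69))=280 /69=4.06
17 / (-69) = -17 / 69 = -0.25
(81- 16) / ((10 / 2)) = 13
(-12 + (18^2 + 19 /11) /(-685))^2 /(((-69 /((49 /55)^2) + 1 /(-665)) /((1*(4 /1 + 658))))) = -133431135677295001 /112582814274205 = -1185.18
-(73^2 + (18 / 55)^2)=-16120549 / 3025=-5329.11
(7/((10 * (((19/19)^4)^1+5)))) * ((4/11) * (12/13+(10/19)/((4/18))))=1897/13585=0.14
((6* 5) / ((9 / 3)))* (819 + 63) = 8820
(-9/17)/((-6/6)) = 9/17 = 0.53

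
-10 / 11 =-0.91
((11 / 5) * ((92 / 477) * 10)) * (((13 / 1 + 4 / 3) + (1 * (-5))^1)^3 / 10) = 22215424 / 64395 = 344.99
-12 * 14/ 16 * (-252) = 2646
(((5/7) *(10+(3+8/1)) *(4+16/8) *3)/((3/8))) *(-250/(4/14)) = -630000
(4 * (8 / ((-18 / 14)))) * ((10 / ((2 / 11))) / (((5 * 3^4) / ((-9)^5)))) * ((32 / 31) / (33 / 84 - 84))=-178827264 / 72571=-2464.17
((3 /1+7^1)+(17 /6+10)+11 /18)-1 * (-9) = 292 /9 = 32.44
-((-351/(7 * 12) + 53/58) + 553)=-446385/812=-549.74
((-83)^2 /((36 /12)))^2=47458321 /9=5273146.78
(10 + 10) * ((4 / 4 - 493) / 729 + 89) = 429260 / 243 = 1766.50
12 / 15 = 4 / 5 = 0.80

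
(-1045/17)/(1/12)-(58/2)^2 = -26837/17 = -1578.65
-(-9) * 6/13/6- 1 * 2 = -17/13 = -1.31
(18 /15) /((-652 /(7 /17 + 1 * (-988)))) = 309 /170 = 1.82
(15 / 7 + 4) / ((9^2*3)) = 43 / 1701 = 0.03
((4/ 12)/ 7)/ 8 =1/ 168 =0.01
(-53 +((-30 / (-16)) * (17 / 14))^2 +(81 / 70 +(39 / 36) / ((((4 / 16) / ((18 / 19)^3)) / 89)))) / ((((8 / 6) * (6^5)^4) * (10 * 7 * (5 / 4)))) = 120997743479 / 183501090644361379577856000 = 0.00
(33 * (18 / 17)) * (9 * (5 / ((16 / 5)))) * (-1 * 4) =-66825 / 34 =-1965.44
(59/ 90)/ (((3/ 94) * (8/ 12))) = 2773/ 90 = 30.81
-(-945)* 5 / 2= 4725 / 2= 2362.50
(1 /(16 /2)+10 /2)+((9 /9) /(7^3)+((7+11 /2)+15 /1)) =89531 /2744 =32.63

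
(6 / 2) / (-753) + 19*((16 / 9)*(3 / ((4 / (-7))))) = -133535 / 753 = -177.34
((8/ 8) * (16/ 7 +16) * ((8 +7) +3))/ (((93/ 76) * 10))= 29184/ 1085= 26.90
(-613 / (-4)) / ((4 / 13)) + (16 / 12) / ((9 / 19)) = 216379 / 432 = 500.88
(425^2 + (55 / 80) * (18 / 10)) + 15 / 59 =852557041 / 4720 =180626.49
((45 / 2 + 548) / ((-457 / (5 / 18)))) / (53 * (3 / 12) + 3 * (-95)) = 5705 / 4470831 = 0.00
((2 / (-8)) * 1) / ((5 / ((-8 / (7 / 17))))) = 34 / 35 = 0.97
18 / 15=6 / 5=1.20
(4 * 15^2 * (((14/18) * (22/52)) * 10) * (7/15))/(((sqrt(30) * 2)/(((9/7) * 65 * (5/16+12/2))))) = 194425 * sqrt(30)/16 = 66556.85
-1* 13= -13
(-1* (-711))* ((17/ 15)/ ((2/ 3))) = 12087/ 10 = 1208.70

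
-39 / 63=-13 / 21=-0.62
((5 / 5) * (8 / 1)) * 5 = 40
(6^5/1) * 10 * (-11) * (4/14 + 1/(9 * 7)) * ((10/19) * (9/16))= -534600/7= -76371.43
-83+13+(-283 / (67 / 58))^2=269105166 / 4489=59947.69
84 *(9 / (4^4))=189 / 64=2.95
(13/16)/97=13/1552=0.01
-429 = -429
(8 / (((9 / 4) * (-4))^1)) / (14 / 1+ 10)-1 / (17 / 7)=-206 / 459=-0.45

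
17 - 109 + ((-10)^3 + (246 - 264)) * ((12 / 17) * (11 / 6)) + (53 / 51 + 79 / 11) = -786068 / 561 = -1401.19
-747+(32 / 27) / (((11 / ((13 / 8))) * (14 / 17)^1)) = -746.79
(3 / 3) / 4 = 1 / 4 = 0.25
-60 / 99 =-20 / 33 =-0.61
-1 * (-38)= 38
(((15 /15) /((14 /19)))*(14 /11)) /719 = 19 /7909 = 0.00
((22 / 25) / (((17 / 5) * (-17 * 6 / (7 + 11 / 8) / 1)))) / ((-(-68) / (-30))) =737 / 78608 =0.01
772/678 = 386/339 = 1.14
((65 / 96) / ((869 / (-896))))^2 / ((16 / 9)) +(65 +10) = 56844100 / 755161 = 75.27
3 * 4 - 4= 8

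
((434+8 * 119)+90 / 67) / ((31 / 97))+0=9016344 / 2077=4341.04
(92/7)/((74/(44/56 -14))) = -115/49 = -2.35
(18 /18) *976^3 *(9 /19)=8367427584 /19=440390925.47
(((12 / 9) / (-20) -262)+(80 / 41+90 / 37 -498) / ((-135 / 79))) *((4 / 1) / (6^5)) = 5486521 / 398121480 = 0.01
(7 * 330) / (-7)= -330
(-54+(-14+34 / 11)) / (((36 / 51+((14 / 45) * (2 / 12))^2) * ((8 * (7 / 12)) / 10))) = -474032250 / 2414863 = -196.30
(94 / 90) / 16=47 / 720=0.07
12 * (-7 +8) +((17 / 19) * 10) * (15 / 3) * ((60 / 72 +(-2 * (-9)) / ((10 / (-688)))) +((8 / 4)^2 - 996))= -5684711 / 57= -99731.77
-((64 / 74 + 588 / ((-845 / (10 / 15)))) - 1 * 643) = 20090859 / 31265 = 642.60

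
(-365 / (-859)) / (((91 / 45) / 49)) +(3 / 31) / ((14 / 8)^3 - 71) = 14971165161 / 1454289577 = 10.29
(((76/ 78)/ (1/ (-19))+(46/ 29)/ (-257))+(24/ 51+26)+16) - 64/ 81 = 3090114526/ 133416153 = 23.16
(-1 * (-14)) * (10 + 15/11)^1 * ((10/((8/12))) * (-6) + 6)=-147000/11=-13363.64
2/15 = 0.13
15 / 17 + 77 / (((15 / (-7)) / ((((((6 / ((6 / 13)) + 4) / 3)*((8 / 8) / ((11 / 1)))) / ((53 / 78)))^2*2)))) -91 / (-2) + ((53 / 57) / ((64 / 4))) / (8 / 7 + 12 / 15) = 16301363467 / 3193720640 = 5.10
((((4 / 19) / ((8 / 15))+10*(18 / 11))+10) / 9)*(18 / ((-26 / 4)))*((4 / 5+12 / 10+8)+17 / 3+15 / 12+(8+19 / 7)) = -2360035 / 10374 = -227.50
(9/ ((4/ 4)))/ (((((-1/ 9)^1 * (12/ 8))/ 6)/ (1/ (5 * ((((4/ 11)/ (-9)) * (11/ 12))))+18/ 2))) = -5832/ 5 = -1166.40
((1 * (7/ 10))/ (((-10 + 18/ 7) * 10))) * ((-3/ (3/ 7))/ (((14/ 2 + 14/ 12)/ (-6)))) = -63/ 1300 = -0.05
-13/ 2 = -6.50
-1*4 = -4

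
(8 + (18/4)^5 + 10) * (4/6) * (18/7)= 178875/56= 3194.20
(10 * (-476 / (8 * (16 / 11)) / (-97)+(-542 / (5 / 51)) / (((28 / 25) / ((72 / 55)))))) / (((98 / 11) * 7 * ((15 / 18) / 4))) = -4973.16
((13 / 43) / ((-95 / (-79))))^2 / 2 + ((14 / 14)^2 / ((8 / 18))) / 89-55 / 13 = -322342817269 / 77228477300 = -4.17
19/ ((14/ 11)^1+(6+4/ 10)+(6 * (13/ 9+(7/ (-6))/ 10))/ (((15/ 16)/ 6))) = 15675/ 48394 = 0.32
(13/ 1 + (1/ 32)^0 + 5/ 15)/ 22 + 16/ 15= 189/ 110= 1.72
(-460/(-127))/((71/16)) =7360/9017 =0.82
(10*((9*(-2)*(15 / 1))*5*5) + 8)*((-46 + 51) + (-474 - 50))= 35028348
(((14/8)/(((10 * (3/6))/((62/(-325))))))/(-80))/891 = 217/231660000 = 0.00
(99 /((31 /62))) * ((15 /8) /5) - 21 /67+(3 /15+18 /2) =83.14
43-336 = -293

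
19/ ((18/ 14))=133/ 9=14.78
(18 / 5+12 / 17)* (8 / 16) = 183 / 85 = 2.15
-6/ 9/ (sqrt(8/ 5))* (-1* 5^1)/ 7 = 5* sqrt(10)/ 42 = 0.38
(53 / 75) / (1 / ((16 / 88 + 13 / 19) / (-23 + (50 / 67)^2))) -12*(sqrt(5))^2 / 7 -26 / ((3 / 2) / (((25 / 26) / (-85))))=-1579069688513 / 187925897775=-8.40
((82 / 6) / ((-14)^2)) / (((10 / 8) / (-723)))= -9881 / 245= -40.33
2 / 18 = 1 / 9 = 0.11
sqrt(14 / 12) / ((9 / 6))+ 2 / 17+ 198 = 198.84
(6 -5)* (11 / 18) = 11 / 18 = 0.61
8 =8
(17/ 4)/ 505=17/ 2020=0.01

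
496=496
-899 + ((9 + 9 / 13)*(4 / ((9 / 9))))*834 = 408649 / 13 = 31434.54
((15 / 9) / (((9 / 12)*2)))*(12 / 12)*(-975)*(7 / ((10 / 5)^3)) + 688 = -3119 / 12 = -259.92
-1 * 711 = -711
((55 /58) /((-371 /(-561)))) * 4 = 61710 /10759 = 5.74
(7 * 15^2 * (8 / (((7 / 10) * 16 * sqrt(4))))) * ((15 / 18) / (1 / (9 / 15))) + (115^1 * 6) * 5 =3731.25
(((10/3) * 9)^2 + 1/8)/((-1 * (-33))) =27.28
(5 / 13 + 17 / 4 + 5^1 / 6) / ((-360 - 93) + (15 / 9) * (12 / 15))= -853 / 70460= -0.01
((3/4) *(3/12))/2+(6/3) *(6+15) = 42.09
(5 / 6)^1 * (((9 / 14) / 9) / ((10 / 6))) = 1 / 28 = 0.04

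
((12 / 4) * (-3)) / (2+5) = -9 / 7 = -1.29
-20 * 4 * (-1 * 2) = 160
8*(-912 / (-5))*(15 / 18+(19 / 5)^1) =169024 / 25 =6760.96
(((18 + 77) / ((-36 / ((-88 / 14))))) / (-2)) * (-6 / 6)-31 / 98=3518 / 441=7.98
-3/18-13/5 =-83/30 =-2.77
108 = 108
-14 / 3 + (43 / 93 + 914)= 84611 / 93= 909.80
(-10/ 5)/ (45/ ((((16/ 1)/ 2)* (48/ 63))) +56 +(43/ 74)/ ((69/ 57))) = -217856/ 6956451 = -0.03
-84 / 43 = -1.95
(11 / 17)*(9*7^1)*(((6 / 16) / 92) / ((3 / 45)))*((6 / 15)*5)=31185 / 6256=4.98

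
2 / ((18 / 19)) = 19 / 9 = 2.11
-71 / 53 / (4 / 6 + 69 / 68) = -14484 / 18179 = -0.80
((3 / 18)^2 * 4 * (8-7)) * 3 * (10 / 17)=10 / 51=0.20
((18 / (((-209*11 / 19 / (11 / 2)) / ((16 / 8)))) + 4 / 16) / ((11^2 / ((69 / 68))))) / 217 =-0.00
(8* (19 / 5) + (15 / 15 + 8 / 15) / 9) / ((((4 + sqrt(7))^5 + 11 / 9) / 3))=240880609 / 30334610 -90963207* sqrt(7) / 30334610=0.01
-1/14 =-0.07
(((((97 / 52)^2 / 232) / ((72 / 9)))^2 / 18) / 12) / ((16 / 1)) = 88529281 / 87044844165267456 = 0.00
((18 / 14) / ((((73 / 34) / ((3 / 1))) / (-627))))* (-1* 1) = 575586 / 511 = 1126.39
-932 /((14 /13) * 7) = -6058 /49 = -123.63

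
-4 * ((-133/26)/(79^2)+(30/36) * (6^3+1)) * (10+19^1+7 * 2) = -7570485916/243399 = -31103.19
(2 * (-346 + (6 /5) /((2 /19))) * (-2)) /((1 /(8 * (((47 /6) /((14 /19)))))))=1707416 /15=113827.73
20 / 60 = 0.33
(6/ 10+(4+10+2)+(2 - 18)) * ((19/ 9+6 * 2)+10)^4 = 2217373921/ 10935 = 202777.68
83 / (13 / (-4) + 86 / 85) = -37.08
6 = 6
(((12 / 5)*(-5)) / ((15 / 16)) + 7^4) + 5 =11966 / 5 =2393.20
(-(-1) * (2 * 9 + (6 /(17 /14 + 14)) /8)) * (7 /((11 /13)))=21203 /142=149.32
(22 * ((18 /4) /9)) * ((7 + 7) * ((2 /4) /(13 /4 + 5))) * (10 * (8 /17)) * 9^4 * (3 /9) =96056.47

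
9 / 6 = 1.50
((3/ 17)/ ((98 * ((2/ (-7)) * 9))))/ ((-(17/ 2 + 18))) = 0.00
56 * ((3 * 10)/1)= 1680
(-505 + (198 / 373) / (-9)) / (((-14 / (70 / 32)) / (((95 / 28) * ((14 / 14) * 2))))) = 89483825 / 167104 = 535.50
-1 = -1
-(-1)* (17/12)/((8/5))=85/96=0.89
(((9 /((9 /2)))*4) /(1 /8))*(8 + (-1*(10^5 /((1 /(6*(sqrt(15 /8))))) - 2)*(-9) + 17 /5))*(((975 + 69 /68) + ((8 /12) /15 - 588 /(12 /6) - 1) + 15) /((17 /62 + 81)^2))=-1440998803904 /32374189275 + 3929996737920000*sqrt(30) /431655857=49867177.94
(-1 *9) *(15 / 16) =-135 / 16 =-8.44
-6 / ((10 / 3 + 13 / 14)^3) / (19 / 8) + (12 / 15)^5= 100473555584 / 340535753125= 0.30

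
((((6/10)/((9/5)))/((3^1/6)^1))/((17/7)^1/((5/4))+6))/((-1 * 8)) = -35/3336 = -0.01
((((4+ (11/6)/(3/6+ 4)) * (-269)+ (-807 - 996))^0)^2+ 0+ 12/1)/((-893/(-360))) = 4680/893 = 5.24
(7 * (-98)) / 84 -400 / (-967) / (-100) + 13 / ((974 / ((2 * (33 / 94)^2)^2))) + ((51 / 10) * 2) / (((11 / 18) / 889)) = 44984547938457923387 / 3033337947616680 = 14830.05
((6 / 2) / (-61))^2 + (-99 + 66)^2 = 1089.00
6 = 6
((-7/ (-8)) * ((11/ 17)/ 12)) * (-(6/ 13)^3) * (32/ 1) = -5544/ 37349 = -0.15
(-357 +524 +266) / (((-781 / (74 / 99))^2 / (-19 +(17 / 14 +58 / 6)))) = -36752174 / 11412980271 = -0.00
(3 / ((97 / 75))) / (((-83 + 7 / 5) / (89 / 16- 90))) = 506625 / 211072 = 2.40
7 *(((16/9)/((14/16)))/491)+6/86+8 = 1538897/190017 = 8.10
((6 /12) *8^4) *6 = 12288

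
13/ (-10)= -1.30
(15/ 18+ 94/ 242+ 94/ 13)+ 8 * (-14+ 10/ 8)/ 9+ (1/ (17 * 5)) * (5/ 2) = -2.85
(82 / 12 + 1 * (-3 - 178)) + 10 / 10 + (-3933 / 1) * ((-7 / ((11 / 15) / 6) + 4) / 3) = 4598047 / 66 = 69667.38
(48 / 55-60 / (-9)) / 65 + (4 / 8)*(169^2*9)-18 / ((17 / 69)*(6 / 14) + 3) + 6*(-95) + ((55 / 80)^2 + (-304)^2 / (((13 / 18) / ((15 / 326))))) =299482350941491 / 2237664000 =133837.05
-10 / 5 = -2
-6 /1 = -6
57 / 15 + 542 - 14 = 2659 / 5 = 531.80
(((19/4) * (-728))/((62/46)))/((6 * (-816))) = 39767/75888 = 0.52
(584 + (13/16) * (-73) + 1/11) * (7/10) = 646527/1760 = 367.34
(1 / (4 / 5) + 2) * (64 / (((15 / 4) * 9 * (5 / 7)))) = 5824 / 675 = 8.63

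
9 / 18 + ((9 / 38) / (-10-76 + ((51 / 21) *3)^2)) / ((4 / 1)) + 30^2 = 220780547 / 245176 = 900.50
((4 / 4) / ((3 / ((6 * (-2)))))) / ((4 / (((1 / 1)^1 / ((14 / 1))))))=-0.07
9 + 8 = 17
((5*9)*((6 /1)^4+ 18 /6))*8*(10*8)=37411200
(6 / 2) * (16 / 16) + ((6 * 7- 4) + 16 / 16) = 42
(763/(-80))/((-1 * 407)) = 763/32560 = 0.02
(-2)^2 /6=2 /3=0.67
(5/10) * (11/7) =11/14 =0.79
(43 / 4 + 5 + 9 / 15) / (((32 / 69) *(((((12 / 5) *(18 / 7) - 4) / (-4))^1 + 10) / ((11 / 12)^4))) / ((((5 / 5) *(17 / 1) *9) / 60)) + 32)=13103680359 / 27598664320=0.47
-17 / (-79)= 17 / 79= 0.22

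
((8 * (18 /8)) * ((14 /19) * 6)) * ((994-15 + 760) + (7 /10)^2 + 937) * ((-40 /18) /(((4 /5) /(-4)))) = 44965032 /19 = 2366580.63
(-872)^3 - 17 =-663054865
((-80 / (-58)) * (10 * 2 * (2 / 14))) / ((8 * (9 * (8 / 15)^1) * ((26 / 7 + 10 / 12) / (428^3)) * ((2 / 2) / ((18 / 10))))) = 17640619200 / 5539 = 3184802.17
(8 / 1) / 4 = 2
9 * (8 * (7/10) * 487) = 24544.80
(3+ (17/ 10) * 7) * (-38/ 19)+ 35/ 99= -14576/ 495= -29.45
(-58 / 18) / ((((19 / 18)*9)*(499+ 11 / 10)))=-580 / 855171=-0.00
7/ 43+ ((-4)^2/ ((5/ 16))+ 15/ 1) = 14268/ 215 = 66.36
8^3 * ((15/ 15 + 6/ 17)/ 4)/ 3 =2944/ 51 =57.73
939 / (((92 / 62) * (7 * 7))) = 29109 / 2254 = 12.91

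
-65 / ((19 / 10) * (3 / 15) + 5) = -12.08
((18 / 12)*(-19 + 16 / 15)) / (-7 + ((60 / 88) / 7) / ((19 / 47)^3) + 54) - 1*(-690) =176507544683 / 256013935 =689.45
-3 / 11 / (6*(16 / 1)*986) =-1 / 347072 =-0.00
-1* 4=-4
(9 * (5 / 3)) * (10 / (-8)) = -75 / 4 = -18.75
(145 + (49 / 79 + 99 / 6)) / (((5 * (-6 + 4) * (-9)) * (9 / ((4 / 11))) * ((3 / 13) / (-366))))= -8125078 / 70389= -115.43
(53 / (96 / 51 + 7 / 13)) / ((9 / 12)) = 29.19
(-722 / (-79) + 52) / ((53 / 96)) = 463680 / 4187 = 110.74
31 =31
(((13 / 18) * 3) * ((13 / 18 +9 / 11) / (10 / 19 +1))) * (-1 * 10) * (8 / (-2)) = 753350 / 8613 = 87.47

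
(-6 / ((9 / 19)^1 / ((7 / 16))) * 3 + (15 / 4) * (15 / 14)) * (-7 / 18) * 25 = 122.57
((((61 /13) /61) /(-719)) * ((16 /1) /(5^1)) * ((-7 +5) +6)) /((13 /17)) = -1088 /607555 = -0.00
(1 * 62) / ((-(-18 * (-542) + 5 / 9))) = -558 / 87809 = -0.01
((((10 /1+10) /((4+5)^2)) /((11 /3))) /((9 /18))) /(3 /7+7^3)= 70 /178497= 0.00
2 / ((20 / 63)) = 63 / 10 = 6.30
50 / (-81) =-50 / 81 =-0.62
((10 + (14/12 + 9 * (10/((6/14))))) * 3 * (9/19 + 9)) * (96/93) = 3821760/589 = 6488.56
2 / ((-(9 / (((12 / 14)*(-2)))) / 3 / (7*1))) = 8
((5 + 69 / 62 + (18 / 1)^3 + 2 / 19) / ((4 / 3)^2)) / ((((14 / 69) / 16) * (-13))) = -4270878441 / 214396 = -19920.51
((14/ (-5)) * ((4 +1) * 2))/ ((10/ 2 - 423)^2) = -7/ 43681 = -0.00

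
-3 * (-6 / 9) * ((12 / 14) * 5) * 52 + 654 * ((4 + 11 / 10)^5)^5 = 11191806558757325331191347479824270561994613539 / 35000000000000000000000000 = 319765901678780723748.32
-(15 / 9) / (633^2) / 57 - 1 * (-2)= 137035633 / 68517819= 2.00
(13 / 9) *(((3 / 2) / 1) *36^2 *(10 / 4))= 7020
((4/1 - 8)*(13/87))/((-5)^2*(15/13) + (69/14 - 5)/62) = -586768/28317369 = -0.02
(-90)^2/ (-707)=-8100/ 707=-11.46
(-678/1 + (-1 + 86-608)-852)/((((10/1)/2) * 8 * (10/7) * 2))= -17.96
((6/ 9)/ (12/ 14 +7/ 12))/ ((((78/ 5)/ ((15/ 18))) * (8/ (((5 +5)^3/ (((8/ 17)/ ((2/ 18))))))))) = 371875/ 509652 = 0.73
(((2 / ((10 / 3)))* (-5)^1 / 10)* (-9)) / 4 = 27 / 40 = 0.68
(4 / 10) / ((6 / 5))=1 / 3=0.33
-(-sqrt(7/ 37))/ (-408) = -sqrt(259)/ 15096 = -0.00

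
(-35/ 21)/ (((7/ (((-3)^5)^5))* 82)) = 1412147682405/ 574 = 2460187600.01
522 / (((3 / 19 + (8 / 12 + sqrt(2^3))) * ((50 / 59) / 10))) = -82507842 / 118915 + 200125404 * sqrt(2) / 118915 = 1686.18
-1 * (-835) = 835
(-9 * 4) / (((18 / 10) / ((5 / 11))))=-100 / 11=-9.09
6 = 6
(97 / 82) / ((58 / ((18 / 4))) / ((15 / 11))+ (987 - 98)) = 13095 / 9945862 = 0.00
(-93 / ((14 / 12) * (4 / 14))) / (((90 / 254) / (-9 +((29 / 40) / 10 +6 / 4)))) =11696827 / 2000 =5848.41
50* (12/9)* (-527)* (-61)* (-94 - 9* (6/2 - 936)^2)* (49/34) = -72593647220500/3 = -24197882406833.33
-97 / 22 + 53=1069 / 22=48.59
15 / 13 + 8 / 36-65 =-7444 / 117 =-63.62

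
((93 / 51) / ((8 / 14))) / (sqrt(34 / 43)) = 217 * sqrt(1462) / 2312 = 3.59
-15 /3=-5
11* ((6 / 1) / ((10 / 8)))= 264 / 5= 52.80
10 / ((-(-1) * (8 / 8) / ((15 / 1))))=150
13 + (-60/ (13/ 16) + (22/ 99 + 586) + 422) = 110843/ 117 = 947.38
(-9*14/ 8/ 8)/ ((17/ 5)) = -315/ 544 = -0.58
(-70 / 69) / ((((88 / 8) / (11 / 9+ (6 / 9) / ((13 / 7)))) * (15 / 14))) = -36260 / 266409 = -0.14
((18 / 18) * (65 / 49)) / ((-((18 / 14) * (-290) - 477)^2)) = -65 / 35390601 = -0.00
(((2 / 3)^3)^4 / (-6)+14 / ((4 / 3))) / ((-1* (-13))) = 33476687 / 41452398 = 0.81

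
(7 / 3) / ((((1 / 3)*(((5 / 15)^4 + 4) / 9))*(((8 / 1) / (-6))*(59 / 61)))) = -933849 / 76700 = -12.18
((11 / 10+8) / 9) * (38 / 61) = 1729 / 2745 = 0.63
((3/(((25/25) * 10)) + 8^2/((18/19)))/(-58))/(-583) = 6107/3043260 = 0.00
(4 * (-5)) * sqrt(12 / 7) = -40 * sqrt(21) / 7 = -26.19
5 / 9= 0.56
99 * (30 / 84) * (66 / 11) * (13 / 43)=19305 / 301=64.14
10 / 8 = 5 / 4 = 1.25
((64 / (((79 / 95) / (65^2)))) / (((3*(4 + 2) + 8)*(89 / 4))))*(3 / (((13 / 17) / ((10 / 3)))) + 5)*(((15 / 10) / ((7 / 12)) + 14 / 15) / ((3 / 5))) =26289920000 / 442953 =59351.49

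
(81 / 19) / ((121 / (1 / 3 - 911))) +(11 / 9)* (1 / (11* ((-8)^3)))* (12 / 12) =-339906811 / 10593792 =-32.09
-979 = -979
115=115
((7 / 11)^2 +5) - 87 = -9873 / 121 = -81.60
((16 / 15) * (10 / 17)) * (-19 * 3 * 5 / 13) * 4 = -12160 / 221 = -55.02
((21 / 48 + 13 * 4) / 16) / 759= 839 / 194304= 0.00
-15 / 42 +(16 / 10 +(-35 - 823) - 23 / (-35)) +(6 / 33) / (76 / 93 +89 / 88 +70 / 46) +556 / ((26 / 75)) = 12261317113 / 16396510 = 747.80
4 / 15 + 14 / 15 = 6 / 5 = 1.20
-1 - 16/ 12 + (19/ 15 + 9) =119/ 15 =7.93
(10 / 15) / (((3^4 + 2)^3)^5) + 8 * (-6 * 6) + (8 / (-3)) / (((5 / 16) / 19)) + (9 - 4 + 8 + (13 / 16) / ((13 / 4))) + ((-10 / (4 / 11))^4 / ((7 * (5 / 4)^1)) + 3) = 138889561875949233890149494703235549 / 2139141089920303992008945469745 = 64927.72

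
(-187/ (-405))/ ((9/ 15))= 187/ 243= 0.77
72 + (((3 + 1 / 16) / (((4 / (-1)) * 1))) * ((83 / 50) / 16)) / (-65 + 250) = 681979933 / 9472000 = 72.00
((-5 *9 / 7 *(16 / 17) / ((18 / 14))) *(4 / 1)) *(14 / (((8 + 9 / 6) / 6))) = -53760 / 323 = -166.44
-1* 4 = -4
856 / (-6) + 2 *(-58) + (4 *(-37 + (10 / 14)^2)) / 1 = -59480 / 147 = -404.63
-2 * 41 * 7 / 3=-574 / 3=-191.33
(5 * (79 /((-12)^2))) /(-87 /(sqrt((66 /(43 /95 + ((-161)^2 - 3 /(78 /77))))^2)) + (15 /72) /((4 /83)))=-10732150 /133654075899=-0.00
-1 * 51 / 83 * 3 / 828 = -17 / 7636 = -0.00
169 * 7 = 1183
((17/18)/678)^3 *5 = 24565/1817634665664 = 0.00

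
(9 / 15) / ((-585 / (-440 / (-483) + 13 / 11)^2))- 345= -9495306704536 / 27522269775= -345.00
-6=-6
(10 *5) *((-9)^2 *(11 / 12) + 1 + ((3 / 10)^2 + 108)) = 9167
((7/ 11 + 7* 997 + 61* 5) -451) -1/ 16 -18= 1199541/ 176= 6815.57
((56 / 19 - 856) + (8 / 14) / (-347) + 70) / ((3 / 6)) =-1566.11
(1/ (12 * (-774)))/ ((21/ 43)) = -1/ 4536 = -0.00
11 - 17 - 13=-19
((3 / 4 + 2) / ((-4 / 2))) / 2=-11 / 16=-0.69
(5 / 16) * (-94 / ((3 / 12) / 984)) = -115620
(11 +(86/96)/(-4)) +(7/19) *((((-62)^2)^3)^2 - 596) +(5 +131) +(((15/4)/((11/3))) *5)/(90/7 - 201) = 20939039110912551867738957091/17616192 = 1188624596672910460316.22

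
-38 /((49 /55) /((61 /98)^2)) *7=-3888445 /33614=-115.68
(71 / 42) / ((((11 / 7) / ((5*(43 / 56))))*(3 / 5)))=76325 / 11088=6.88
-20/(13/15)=-300/13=-23.08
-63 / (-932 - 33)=63 / 965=0.07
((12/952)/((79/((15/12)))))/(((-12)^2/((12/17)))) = 0.00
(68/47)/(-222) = -34/5217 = -0.01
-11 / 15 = -0.73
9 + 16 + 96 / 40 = 137 / 5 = 27.40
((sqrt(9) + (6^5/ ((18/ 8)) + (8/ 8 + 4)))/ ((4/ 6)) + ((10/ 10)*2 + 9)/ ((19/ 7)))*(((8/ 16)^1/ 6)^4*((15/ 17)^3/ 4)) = 12350125/ 286761984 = 0.04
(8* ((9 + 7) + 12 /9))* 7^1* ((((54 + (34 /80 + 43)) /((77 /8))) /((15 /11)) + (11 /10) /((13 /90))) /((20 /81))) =7389792 /125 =59118.34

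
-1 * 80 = -80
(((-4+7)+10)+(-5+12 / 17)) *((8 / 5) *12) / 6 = 2368 / 85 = 27.86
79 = 79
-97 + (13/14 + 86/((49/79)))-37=547/98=5.58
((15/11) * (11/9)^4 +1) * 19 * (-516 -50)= -43478.22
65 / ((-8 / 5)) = -325 / 8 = -40.62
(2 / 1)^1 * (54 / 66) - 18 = -180 / 11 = -16.36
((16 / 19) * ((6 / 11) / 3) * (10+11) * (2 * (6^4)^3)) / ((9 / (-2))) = -650132324352 / 209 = -3110680977.76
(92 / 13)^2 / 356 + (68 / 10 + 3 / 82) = 43027483 / 6166810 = 6.98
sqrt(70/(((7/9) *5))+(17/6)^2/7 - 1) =sqrt(32011)/42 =4.26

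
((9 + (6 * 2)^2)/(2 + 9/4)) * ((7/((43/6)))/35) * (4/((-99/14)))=-1344/2365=-0.57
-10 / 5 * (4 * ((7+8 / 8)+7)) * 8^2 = -7680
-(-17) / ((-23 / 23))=-17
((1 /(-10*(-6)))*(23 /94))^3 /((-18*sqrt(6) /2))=-12167*sqrt(6) /9687931776000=-0.00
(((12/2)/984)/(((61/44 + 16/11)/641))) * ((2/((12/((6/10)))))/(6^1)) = 7051/307500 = 0.02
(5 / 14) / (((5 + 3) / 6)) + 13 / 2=379 / 56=6.77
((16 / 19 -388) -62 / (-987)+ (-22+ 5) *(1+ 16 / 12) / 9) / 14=-66076615 / 2362878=-27.96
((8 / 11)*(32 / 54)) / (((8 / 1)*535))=16 / 158895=0.00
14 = 14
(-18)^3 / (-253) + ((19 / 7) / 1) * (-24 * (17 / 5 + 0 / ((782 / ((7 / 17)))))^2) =-32320752 / 44275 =-730.00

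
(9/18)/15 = 1/30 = 0.03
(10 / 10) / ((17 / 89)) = 89 / 17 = 5.24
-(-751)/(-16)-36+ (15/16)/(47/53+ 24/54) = -83549/1016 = -82.23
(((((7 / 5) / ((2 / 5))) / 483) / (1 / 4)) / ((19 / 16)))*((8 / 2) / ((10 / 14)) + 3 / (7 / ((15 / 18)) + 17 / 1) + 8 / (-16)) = 35344 / 277495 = 0.13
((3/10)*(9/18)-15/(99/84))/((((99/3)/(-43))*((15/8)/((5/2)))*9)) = 118981/49005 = 2.43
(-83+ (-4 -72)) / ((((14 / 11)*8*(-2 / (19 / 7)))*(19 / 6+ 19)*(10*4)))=5247 / 219520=0.02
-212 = -212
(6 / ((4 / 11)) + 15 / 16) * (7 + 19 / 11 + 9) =54405 / 176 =309.12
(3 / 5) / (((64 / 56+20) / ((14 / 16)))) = 147 / 5920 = 0.02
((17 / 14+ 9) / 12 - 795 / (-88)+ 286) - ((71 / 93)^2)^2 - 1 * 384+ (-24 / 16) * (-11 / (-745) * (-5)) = -75820090574716 / 858240071073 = -88.34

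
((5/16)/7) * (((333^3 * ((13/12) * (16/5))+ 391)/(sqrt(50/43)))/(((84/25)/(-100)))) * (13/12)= -1040086552375 * sqrt(86)/56448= -170871702.97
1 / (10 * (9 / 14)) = 7 / 45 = 0.16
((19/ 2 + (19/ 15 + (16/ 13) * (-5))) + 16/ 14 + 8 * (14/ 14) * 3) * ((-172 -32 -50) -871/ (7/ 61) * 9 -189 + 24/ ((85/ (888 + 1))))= -1655506119692/ 812175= -2038361.34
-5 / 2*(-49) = 245 / 2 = 122.50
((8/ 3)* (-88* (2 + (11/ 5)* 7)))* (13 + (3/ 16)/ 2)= -267322/ 5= -53464.40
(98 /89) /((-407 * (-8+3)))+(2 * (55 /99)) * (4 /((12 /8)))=2.96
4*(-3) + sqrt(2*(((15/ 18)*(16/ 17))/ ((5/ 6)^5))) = -10.02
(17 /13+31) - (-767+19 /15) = 155618 /195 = 798.04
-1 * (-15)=15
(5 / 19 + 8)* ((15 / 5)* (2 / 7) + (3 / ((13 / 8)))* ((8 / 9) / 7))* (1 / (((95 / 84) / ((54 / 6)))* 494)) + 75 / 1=435531273 / 5795855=75.15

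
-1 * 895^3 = -716917375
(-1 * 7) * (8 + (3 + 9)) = -140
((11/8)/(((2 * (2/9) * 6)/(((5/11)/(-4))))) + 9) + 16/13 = 33853/3328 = 10.17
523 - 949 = -426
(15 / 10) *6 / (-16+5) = -9 / 11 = -0.82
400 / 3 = 133.33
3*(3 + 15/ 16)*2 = 189/ 8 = 23.62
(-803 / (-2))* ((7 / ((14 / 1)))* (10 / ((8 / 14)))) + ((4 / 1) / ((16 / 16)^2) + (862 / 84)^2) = 12779939 / 3528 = 3622.43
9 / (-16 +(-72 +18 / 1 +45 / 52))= -468 / 3595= -0.13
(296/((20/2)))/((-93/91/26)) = -350168/465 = -753.05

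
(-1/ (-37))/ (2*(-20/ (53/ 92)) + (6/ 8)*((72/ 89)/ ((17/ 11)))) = -80189/ 204845246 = -0.00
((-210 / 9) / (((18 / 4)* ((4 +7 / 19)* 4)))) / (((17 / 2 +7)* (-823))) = 1330 / 57174633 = 0.00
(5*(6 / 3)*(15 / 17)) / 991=0.01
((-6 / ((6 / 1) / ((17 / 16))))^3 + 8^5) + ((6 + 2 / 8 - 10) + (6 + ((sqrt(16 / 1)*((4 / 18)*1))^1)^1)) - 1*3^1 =1207920455 / 36864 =32766.94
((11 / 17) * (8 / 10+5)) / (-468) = -319 / 39780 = -0.01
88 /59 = 1.49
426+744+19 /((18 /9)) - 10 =2339 /2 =1169.50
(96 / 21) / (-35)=-0.13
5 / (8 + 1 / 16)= 80 / 129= 0.62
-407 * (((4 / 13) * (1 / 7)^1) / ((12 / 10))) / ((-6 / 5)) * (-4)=-40700 / 819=-49.69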